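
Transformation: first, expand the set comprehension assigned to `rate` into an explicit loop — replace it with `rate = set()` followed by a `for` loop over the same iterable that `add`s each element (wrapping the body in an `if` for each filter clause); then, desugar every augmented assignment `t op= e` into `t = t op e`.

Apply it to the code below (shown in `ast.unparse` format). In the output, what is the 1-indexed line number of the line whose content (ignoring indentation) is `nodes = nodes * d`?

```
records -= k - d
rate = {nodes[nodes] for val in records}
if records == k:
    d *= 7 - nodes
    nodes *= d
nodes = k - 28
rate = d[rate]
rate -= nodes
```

7

Transformed code:
records = records - (k - d)
rate = set()
for val in records:
    rate.add(nodes[nodes])
if records == k:
    d = d * (7 - nodes)
    nodes = nodes * d
nodes = k - 28
rate = d[rate]
rate = rate - nodes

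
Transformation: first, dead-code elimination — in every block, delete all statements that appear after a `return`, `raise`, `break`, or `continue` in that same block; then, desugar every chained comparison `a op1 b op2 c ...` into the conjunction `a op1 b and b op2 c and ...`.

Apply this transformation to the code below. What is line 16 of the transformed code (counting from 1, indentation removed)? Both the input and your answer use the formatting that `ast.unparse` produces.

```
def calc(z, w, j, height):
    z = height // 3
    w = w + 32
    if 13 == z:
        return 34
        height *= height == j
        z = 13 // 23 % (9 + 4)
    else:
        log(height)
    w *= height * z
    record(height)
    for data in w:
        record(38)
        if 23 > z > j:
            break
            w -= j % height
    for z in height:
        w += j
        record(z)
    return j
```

record(z)

Transformed code:
def calc(z, w, j, height):
    z = height // 3
    w = w + 32
    if 13 == z:
        return 34
    else:
        log(height)
    w *= height * z
    record(height)
    for data in w:
        record(38)
        if 23 > z and z > j:
            break
    for z in height:
        w += j
        record(z)
    return j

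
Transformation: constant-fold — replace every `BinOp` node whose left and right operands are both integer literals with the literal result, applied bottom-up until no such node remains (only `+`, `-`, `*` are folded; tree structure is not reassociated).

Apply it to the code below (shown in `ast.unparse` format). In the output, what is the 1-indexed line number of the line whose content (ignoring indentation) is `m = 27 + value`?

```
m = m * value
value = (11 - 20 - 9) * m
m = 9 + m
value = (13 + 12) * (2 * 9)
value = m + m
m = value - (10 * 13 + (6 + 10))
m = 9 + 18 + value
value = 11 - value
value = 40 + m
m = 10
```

Transformed code:
m = m * value
value = -18 * m
m = 9 + m
value = 450
value = m + m
m = value - 146
m = 27 + value
value = 11 - value
value = 40 + m
m = 10

7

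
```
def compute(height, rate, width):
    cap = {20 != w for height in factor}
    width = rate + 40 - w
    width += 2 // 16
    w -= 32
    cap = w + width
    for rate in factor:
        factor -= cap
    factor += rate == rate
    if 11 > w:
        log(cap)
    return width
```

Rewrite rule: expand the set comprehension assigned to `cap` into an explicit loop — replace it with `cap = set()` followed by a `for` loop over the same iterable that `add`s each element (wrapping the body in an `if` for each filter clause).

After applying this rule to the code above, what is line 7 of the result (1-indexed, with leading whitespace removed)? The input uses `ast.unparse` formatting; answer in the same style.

w -= 32

Transformed code:
def compute(height, rate, width):
    cap = set()
    for height in factor:
        cap.add(20 != w)
    width = rate + 40 - w
    width += 2 // 16
    w -= 32
    cap = w + width
    for rate in factor:
        factor -= cap
    factor += rate == rate
    if 11 > w:
        log(cap)
    return width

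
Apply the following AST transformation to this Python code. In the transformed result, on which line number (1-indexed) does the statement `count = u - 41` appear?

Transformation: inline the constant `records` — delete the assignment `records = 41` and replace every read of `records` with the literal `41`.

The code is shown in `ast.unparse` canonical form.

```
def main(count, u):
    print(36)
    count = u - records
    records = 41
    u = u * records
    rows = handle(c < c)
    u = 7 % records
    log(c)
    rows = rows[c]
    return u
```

3

Transformed code:
def main(count, u):
    print(36)
    count = u - 41
    u = u * 41
    rows = handle(c < c)
    u = 7 % 41
    log(c)
    rows = rows[c]
    return u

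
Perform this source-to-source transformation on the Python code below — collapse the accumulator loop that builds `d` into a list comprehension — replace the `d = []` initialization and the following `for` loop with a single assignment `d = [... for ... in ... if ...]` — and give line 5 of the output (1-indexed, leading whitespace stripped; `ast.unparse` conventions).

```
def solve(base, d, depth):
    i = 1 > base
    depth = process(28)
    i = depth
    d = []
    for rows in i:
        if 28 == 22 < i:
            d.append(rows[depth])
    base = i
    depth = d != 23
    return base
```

Transformed code:
def solve(base, d, depth):
    i = 1 > base
    depth = process(28)
    i = depth
    d = [rows[depth] for rows in i if 28 == 22 < i]
    base = i
    depth = d != 23
    return base

d = [rows[depth] for rows in i if 28 == 22 < i]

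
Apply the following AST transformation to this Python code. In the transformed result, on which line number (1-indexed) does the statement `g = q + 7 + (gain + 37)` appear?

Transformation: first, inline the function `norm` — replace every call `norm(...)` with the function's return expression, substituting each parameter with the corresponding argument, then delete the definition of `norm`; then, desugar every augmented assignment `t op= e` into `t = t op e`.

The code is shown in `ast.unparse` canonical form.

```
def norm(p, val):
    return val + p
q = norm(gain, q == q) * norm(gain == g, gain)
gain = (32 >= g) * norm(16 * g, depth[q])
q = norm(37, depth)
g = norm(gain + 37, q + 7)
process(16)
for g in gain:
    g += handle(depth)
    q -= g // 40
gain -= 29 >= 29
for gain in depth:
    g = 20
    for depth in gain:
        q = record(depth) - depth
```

Transformed code:
q = ((q == q) + gain) * (gain + (gain == g))
gain = (32 >= g) * (depth[q] + 16 * g)
q = depth + 37
g = q + 7 + (gain + 37)
process(16)
for g in gain:
    g = g + handle(depth)
    q = q - g // 40
gain = gain - (29 >= 29)
for gain in depth:
    g = 20
    for depth in gain:
        q = record(depth) - depth

4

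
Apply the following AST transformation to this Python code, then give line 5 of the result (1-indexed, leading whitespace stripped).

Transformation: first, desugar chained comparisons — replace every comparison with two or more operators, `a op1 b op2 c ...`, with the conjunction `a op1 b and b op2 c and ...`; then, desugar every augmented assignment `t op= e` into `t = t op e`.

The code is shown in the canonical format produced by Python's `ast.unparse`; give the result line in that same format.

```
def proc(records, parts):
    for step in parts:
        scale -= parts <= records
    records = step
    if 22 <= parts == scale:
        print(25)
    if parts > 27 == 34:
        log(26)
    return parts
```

Transformed code:
def proc(records, parts):
    for step in parts:
        scale = scale - (parts <= records)
    records = step
    if 22 <= parts and parts == scale:
        print(25)
    if parts > 27 and 27 == 34:
        log(26)
    return parts

if 22 <= parts and parts == scale:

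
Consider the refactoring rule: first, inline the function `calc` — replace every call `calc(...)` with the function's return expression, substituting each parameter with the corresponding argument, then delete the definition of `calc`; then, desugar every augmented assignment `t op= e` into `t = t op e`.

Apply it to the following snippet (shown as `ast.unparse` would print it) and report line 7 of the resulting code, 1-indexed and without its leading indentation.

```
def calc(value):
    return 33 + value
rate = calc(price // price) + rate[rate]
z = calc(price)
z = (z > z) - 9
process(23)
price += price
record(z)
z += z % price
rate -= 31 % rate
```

z = z + z % price

Transformed code:
rate = 33 + price // price + rate[rate]
z = 33 + price
z = (z > z) - 9
process(23)
price = price + price
record(z)
z = z + z % price
rate = rate - 31 % rate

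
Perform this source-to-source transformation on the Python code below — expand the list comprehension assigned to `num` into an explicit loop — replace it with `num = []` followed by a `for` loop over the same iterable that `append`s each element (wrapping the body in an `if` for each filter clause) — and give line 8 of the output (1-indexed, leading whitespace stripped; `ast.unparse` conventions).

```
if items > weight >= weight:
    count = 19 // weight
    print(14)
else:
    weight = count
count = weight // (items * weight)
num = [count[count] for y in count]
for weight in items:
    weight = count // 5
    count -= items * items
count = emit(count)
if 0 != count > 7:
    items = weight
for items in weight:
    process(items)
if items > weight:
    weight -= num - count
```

for y in count:

Transformed code:
if items > weight >= weight:
    count = 19 // weight
    print(14)
else:
    weight = count
count = weight // (items * weight)
num = []
for y in count:
    num.append(count[count])
for weight in items:
    weight = count // 5
    count -= items * items
count = emit(count)
if 0 != count > 7:
    items = weight
for items in weight:
    process(items)
if items > weight:
    weight -= num - count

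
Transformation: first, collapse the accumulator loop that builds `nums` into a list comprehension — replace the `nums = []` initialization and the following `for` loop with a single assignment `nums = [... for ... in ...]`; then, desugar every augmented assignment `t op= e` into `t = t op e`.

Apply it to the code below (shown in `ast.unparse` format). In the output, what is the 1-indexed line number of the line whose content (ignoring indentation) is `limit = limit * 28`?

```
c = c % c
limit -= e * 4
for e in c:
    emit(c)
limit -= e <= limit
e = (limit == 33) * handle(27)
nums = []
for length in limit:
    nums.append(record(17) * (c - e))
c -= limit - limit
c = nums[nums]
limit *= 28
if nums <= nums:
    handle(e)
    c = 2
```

10

Transformed code:
c = c % c
limit = limit - e * 4
for e in c:
    emit(c)
limit = limit - (e <= limit)
e = (limit == 33) * handle(27)
nums = [record(17) * (c - e) for length in limit]
c = c - (limit - limit)
c = nums[nums]
limit = limit * 28
if nums <= nums:
    handle(e)
    c = 2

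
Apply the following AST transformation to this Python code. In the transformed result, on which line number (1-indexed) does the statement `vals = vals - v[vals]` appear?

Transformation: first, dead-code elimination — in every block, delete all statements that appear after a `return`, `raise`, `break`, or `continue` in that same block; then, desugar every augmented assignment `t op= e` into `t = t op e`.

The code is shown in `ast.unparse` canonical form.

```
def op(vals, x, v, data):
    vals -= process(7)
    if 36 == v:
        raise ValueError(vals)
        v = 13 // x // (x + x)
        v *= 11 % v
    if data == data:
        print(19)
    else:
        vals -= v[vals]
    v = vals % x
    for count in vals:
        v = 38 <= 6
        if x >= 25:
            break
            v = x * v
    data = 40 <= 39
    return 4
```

8

Transformed code:
def op(vals, x, v, data):
    vals = vals - process(7)
    if 36 == v:
        raise ValueError(vals)
    if data == data:
        print(19)
    else:
        vals = vals - v[vals]
    v = vals % x
    for count in vals:
        v = 38 <= 6
        if x >= 25:
            break
    data = 40 <= 39
    return 4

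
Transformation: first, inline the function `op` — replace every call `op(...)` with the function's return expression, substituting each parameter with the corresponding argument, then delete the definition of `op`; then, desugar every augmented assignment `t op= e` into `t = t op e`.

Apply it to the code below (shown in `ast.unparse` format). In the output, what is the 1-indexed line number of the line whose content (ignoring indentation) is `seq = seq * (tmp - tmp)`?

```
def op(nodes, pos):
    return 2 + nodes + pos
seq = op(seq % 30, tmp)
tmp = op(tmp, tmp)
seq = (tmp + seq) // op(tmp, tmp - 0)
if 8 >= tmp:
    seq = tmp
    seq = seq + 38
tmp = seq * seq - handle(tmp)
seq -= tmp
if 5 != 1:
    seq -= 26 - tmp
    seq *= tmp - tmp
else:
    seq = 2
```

Transformed code:
seq = 2 + seq % 30 + tmp
tmp = 2 + tmp + tmp
seq = (tmp + seq) // (2 + tmp + (tmp - 0))
if 8 >= tmp:
    seq = tmp
    seq = seq + 38
tmp = seq * seq - handle(tmp)
seq = seq - tmp
if 5 != 1:
    seq = seq - (26 - tmp)
    seq = seq * (tmp - tmp)
else:
    seq = 2

11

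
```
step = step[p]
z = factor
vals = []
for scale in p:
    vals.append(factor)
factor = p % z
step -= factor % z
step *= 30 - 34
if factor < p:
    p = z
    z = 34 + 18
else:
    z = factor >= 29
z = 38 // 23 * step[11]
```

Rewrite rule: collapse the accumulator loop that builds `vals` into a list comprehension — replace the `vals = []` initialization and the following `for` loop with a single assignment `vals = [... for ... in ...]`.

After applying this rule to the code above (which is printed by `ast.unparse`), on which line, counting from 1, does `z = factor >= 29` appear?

Transformed code:
step = step[p]
z = factor
vals = [factor for scale in p]
factor = p % z
step -= factor % z
step *= 30 - 34
if factor < p:
    p = z
    z = 34 + 18
else:
    z = factor >= 29
z = 38 // 23 * step[11]

11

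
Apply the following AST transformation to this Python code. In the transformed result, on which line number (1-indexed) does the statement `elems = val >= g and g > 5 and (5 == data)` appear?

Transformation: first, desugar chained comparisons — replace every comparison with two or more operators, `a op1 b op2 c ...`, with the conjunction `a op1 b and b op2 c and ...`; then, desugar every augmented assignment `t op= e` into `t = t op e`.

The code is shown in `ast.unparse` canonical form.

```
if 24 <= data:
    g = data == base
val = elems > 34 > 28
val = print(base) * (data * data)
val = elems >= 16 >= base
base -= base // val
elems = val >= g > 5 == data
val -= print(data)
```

Transformed code:
if 24 <= data:
    g = data == base
val = elems > 34 and 34 > 28
val = print(base) * (data * data)
val = elems >= 16 and 16 >= base
base = base - base // val
elems = val >= g and g > 5 and (5 == data)
val = val - print(data)

7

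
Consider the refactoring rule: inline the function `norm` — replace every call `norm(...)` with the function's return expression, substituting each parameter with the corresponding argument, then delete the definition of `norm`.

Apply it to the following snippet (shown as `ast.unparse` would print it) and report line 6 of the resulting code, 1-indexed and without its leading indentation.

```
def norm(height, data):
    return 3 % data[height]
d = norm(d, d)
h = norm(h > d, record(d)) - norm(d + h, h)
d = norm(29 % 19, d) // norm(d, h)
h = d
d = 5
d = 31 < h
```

d = 31 < h

Transformed code:
d = 3 % d[d]
h = 3 % record(d)[h > d] - 3 % h[d + h]
d = 3 % d[29 % 19] // (3 % h[d])
h = d
d = 5
d = 31 < h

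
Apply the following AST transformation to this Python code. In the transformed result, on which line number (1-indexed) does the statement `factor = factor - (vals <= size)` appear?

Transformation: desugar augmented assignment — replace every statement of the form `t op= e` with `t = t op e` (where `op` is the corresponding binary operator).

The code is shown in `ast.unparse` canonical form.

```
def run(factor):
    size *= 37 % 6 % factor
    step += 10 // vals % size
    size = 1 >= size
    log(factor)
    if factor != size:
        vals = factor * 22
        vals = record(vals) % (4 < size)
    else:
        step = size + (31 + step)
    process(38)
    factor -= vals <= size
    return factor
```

Transformed code:
def run(factor):
    size = size * (37 % 6 % factor)
    step = step + 10 // vals % size
    size = 1 >= size
    log(factor)
    if factor != size:
        vals = factor * 22
        vals = record(vals) % (4 < size)
    else:
        step = size + (31 + step)
    process(38)
    factor = factor - (vals <= size)
    return factor

12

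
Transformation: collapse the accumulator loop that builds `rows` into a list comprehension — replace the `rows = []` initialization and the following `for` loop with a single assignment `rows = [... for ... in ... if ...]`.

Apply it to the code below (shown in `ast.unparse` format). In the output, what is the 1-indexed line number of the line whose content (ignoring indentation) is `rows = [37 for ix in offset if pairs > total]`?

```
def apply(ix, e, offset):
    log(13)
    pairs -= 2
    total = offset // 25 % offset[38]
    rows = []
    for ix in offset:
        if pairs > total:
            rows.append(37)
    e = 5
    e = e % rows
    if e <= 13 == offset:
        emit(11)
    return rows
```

Transformed code:
def apply(ix, e, offset):
    log(13)
    pairs -= 2
    total = offset // 25 % offset[38]
    rows = [37 for ix in offset if pairs > total]
    e = 5
    e = e % rows
    if e <= 13 == offset:
        emit(11)
    return rows

5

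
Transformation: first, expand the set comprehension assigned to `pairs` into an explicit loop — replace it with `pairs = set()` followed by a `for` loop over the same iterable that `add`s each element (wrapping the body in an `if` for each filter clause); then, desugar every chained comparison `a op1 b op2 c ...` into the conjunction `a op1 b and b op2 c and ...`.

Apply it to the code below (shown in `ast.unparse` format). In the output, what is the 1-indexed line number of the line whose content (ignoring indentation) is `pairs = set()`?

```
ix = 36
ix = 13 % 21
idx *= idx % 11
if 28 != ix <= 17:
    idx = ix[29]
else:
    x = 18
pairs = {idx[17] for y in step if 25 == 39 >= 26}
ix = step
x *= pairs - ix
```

8

Transformed code:
ix = 36
ix = 13 % 21
idx *= idx % 11
if 28 != ix and ix <= 17:
    idx = ix[29]
else:
    x = 18
pairs = set()
for y in step:
    if 25 == 39 and 39 >= 26:
        pairs.add(idx[17])
ix = step
x *= pairs - ix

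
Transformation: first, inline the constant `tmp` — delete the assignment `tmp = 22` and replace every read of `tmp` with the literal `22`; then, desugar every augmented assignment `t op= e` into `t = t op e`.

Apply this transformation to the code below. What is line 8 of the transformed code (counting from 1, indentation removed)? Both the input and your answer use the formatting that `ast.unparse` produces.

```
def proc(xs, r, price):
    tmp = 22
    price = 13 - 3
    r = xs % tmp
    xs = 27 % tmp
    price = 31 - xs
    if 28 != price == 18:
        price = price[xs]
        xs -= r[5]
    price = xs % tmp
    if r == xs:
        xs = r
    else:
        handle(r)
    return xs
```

Transformed code:
def proc(xs, r, price):
    price = 13 - 3
    r = xs % 22
    xs = 27 % 22
    price = 31 - xs
    if 28 != price == 18:
        price = price[xs]
        xs = xs - r[5]
    price = xs % 22
    if r == xs:
        xs = r
    else:
        handle(r)
    return xs

xs = xs - r[5]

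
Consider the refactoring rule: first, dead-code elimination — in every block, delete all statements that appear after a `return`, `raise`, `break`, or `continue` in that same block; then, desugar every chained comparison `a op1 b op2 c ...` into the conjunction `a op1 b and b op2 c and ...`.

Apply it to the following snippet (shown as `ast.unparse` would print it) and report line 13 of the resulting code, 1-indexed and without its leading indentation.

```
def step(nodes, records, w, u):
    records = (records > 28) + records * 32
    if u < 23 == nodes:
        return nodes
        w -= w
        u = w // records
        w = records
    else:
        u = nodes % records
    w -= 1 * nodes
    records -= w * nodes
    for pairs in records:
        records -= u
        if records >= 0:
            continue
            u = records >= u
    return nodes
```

return nodes

Transformed code:
def step(nodes, records, w, u):
    records = (records > 28) + records * 32
    if u < 23 and 23 == nodes:
        return nodes
    else:
        u = nodes % records
    w -= 1 * nodes
    records -= w * nodes
    for pairs in records:
        records -= u
        if records >= 0:
            continue
    return nodes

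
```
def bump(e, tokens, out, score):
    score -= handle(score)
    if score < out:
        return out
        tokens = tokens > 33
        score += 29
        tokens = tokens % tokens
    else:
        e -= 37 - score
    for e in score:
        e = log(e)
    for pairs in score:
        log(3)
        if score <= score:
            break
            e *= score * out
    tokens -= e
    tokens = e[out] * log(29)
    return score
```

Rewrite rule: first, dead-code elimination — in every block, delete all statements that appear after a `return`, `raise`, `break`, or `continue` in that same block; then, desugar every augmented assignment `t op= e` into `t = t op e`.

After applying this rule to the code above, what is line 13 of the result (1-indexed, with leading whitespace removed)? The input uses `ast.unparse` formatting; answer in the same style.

tokens = tokens - e

Transformed code:
def bump(e, tokens, out, score):
    score = score - handle(score)
    if score < out:
        return out
    else:
        e = e - (37 - score)
    for e in score:
        e = log(e)
    for pairs in score:
        log(3)
        if score <= score:
            break
    tokens = tokens - e
    tokens = e[out] * log(29)
    return score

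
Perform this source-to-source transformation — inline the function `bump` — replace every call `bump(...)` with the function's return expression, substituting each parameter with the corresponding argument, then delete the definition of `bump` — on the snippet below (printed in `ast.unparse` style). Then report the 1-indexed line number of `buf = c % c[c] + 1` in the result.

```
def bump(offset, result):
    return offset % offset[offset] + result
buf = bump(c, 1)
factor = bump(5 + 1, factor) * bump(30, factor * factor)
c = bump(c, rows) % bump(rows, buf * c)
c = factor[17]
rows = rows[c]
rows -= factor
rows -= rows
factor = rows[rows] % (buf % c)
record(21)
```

Transformed code:
buf = c % c[c] + 1
factor = ((5 + 1) % (5 + 1)[5 + 1] + factor) * (30 % 30[30] + factor * factor)
c = (c % c[c] + rows) % (rows % rows[rows] + buf * c)
c = factor[17]
rows = rows[c]
rows -= factor
rows -= rows
factor = rows[rows] % (buf % c)
record(21)

1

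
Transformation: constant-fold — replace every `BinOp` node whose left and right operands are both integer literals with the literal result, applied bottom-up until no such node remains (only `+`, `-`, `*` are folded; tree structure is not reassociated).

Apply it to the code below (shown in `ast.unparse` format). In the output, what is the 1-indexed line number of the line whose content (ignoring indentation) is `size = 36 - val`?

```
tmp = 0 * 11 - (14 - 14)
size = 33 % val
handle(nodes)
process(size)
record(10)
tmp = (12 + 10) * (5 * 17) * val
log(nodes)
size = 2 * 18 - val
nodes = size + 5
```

8

Transformed code:
tmp = 0
size = 33 % val
handle(nodes)
process(size)
record(10)
tmp = 1870 * val
log(nodes)
size = 36 - val
nodes = size + 5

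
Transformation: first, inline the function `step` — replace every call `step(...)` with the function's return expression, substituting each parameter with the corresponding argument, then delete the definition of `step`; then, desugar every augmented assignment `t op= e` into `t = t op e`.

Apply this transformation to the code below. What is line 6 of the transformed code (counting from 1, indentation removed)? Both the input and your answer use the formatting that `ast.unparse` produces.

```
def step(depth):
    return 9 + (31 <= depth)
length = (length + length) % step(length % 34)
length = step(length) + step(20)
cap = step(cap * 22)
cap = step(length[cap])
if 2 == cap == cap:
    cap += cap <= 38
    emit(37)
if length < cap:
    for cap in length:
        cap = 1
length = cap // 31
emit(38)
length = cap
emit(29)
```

cap = cap + (cap <= 38)

Transformed code:
length = (length + length) % (9 + (31 <= length % 34))
length = 9 + (31 <= length) + (9 + (31 <= 20))
cap = 9 + (31 <= cap * 22)
cap = 9 + (31 <= length[cap])
if 2 == cap == cap:
    cap = cap + (cap <= 38)
    emit(37)
if length < cap:
    for cap in length:
        cap = 1
length = cap // 31
emit(38)
length = cap
emit(29)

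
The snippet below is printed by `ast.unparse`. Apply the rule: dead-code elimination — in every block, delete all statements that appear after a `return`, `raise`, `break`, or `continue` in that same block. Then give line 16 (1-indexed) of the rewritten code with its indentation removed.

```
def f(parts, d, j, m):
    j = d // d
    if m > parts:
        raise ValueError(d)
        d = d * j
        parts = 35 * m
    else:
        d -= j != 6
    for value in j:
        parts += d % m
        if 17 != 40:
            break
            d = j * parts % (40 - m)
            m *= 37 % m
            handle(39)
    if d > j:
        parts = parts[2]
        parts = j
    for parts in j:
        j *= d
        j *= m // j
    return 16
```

j *= m // j

Transformed code:
def f(parts, d, j, m):
    j = d // d
    if m > parts:
        raise ValueError(d)
    else:
        d -= j != 6
    for value in j:
        parts += d % m
        if 17 != 40:
            break
    if d > j:
        parts = parts[2]
        parts = j
    for parts in j:
        j *= d
        j *= m // j
    return 16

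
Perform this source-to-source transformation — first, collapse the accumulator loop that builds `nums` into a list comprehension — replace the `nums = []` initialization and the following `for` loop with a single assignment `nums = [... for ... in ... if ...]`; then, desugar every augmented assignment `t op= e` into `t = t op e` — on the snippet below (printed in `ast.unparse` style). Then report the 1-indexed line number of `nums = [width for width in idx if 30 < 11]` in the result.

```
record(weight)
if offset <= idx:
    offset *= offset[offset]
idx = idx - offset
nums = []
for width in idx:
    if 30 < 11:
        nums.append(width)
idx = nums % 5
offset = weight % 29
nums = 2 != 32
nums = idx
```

5

Transformed code:
record(weight)
if offset <= idx:
    offset = offset * offset[offset]
idx = idx - offset
nums = [width for width in idx if 30 < 11]
idx = nums % 5
offset = weight % 29
nums = 2 != 32
nums = idx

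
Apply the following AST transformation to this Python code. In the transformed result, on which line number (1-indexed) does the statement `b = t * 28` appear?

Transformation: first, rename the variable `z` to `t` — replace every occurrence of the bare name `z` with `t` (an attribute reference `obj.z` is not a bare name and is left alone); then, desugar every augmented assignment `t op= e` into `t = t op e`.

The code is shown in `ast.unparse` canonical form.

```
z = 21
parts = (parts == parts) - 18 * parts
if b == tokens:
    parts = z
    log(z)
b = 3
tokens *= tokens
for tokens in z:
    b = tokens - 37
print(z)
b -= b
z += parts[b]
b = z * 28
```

13

Transformed code:
t = 21
parts = (parts == parts) - 18 * parts
if b == tokens:
    parts = t
    log(t)
b = 3
tokens = tokens * tokens
for tokens in t:
    b = tokens - 37
print(t)
b = b - b
t = t + parts[b]
b = t * 28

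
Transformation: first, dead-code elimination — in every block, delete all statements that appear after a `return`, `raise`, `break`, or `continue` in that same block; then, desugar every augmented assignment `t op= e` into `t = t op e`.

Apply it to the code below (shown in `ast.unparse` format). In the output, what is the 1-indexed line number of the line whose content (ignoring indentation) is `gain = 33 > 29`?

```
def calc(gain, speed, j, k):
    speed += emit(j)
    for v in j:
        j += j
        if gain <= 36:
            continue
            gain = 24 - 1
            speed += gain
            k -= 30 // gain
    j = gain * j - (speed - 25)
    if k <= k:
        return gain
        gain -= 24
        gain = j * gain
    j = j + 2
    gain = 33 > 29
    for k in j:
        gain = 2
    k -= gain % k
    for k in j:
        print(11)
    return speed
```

11

Transformed code:
def calc(gain, speed, j, k):
    speed = speed + emit(j)
    for v in j:
        j = j + j
        if gain <= 36:
            continue
    j = gain * j - (speed - 25)
    if k <= k:
        return gain
    j = j + 2
    gain = 33 > 29
    for k in j:
        gain = 2
    k = k - gain % k
    for k in j:
        print(11)
    return speed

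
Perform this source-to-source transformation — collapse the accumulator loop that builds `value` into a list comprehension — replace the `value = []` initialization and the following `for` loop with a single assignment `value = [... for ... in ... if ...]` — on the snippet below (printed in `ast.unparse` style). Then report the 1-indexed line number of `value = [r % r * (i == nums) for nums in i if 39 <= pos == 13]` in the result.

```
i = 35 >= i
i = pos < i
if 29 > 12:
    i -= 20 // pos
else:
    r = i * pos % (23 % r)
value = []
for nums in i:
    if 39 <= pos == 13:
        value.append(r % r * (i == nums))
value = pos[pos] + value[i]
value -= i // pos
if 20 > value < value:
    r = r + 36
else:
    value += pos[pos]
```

7

Transformed code:
i = 35 >= i
i = pos < i
if 29 > 12:
    i -= 20 // pos
else:
    r = i * pos % (23 % r)
value = [r % r * (i == nums) for nums in i if 39 <= pos == 13]
value = pos[pos] + value[i]
value -= i // pos
if 20 > value < value:
    r = r + 36
else:
    value += pos[pos]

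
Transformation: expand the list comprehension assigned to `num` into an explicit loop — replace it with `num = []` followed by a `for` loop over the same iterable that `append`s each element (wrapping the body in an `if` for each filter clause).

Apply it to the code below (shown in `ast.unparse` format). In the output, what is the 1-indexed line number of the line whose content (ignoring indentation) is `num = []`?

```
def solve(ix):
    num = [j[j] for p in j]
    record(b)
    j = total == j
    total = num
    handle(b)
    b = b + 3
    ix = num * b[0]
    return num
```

Transformed code:
def solve(ix):
    num = []
    for p in j:
        num.append(j[j])
    record(b)
    j = total == j
    total = num
    handle(b)
    b = b + 3
    ix = num * b[0]
    return num

2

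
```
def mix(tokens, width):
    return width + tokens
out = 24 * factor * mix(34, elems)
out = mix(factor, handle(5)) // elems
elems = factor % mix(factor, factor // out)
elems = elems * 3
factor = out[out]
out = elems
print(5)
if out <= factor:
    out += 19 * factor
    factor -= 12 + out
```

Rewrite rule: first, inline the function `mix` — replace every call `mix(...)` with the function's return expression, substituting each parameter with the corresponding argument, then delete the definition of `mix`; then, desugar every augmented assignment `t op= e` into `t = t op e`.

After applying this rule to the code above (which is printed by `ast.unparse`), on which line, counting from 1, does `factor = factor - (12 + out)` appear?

Transformed code:
out = 24 * factor * (elems + 34)
out = (handle(5) + factor) // elems
elems = factor % (factor // out + factor)
elems = elems * 3
factor = out[out]
out = elems
print(5)
if out <= factor:
    out = out + 19 * factor
    factor = factor - (12 + out)

10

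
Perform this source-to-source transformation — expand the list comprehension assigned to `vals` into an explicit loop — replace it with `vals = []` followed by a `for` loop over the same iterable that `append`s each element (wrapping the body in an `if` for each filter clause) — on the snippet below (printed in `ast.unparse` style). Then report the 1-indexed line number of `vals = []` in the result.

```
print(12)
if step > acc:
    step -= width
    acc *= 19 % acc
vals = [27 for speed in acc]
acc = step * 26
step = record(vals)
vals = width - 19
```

5

Transformed code:
print(12)
if step > acc:
    step -= width
    acc *= 19 % acc
vals = []
for speed in acc:
    vals.append(27)
acc = step * 26
step = record(vals)
vals = width - 19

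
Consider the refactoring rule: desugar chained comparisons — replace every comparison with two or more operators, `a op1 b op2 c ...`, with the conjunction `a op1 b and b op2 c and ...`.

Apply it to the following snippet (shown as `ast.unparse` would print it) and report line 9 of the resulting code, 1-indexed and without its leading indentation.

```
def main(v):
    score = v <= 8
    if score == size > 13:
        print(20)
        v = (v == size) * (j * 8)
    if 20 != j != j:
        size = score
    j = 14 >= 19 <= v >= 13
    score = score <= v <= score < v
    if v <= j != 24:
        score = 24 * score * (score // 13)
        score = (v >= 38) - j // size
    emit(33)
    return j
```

score = score <= v and v <= score and (score < v)

Transformed code:
def main(v):
    score = v <= 8
    if score == size and size > 13:
        print(20)
        v = (v == size) * (j * 8)
    if 20 != j and j != j:
        size = score
    j = 14 >= 19 and 19 <= v and (v >= 13)
    score = score <= v and v <= score and (score < v)
    if v <= j and j != 24:
        score = 24 * score * (score // 13)
        score = (v >= 38) - j // size
    emit(33)
    return j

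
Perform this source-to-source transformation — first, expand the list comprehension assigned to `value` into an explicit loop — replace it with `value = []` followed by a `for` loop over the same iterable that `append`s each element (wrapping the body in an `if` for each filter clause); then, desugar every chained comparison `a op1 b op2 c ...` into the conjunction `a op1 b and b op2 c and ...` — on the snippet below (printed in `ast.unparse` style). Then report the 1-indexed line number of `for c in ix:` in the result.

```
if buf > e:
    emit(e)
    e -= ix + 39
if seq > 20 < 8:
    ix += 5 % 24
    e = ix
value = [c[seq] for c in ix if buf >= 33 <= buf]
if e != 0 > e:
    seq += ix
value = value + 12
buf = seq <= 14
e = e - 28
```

8

Transformed code:
if buf > e:
    emit(e)
    e -= ix + 39
if seq > 20 and 20 < 8:
    ix += 5 % 24
    e = ix
value = []
for c in ix:
    if buf >= 33 and 33 <= buf:
        value.append(c[seq])
if e != 0 and 0 > e:
    seq += ix
value = value + 12
buf = seq <= 14
e = e - 28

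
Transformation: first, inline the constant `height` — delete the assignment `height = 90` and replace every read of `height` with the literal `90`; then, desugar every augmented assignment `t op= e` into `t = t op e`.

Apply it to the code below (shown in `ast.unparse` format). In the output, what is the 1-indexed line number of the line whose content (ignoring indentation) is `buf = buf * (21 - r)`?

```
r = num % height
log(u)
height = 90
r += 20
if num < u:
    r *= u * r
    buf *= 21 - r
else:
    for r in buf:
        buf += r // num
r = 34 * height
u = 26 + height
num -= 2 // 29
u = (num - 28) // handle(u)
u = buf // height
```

Transformed code:
r = num % 90
log(u)
r = r + 20
if num < u:
    r = r * (u * r)
    buf = buf * (21 - r)
else:
    for r in buf:
        buf = buf + r // num
r = 34 * 90
u = 26 + 90
num = num - 2 // 29
u = (num - 28) // handle(u)
u = buf // 90

6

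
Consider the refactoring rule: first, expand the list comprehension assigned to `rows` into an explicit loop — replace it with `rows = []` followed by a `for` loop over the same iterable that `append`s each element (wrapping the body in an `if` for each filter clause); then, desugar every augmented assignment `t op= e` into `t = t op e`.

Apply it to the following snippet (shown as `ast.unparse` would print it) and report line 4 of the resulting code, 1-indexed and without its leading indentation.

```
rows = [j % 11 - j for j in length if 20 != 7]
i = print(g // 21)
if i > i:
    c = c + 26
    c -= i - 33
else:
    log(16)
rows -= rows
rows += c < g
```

Transformed code:
rows = []
for j in length:
    if 20 != 7:
        rows.append(j % 11 - j)
i = print(g // 21)
if i > i:
    c = c + 26
    c = c - (i - 33)
else:
    log(16)
rows = rows - rows
rows = rows + (c < g)

rows.append(j % 11 - j)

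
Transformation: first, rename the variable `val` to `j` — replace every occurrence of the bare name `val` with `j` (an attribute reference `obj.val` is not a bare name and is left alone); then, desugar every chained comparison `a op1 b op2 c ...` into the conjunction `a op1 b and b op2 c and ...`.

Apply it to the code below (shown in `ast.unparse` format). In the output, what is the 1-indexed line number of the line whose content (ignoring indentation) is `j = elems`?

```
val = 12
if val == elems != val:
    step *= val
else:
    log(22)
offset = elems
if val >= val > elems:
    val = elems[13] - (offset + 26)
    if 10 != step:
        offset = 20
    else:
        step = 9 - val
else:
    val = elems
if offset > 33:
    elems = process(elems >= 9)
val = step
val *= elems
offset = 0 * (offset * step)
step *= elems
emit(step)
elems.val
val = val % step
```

14

Transformed code:
j = 12
if j == elems and elems != j:
    step *= j
else:
    log(22)
offset = elems
if j >= j and j > elems:
    j = elems[13] - (offset + 26)
    if 10 != step:
        offset = 20
    else:
        step = 9 - j
else:
    j = elems
if offset > 33:
    elems = process(elems >= 9)
j = step
j *= elems
offset = 0 * (offset * step)
step *= elems
emit(step)
elems.val
j = j % step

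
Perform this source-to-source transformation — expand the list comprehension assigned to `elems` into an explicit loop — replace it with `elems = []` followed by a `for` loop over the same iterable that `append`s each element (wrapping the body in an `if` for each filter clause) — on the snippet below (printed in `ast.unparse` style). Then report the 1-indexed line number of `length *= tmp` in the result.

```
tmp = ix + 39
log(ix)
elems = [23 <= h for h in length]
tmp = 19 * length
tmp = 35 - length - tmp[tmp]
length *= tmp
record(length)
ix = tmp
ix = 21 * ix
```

Transformed code:
tmp = ix + 39
log(ix)
elems = []
for h in length:
    elems.append(23 <= h)
tmp = 19 * length
tmp = 35 - length - tmp[tmp]
length *= tmp
record(length)
ix = tmp
ix = 21 * ix

8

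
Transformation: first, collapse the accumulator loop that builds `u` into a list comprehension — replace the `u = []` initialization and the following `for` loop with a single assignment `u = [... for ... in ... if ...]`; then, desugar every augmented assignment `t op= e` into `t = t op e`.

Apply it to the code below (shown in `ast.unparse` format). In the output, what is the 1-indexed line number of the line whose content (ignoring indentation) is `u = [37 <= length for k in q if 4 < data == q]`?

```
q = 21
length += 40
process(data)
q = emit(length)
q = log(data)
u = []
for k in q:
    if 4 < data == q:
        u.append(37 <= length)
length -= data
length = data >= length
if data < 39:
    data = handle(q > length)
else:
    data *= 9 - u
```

Transformed code:
q = 21
length = length + 40
process(data)
q = emit(length)
q = log(data)
u = [37 <= length for k in q if 4 < data == q]
length = length - data
length = data >= length
if data < 39:
    data = handle(q > length)
else:
    data = data * (9 - u)

6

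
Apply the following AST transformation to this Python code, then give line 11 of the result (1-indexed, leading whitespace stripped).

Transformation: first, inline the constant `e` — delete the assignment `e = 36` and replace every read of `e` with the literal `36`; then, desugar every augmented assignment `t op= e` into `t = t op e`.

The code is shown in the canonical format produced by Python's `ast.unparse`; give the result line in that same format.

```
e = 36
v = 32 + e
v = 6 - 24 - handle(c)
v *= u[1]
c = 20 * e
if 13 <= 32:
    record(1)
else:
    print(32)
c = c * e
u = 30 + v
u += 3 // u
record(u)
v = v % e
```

u = u + 3 // u

Transformed code:
v = 32 + 36
v = 6 - 24 - handle(c)
v = v * u[1]
c = 20 * 36
if 13 <= 32:
    record(1)
else:
    print(32)
c = c * 36
u = 30 + v
u = u + 3 // u
record(u)
v = v % 36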